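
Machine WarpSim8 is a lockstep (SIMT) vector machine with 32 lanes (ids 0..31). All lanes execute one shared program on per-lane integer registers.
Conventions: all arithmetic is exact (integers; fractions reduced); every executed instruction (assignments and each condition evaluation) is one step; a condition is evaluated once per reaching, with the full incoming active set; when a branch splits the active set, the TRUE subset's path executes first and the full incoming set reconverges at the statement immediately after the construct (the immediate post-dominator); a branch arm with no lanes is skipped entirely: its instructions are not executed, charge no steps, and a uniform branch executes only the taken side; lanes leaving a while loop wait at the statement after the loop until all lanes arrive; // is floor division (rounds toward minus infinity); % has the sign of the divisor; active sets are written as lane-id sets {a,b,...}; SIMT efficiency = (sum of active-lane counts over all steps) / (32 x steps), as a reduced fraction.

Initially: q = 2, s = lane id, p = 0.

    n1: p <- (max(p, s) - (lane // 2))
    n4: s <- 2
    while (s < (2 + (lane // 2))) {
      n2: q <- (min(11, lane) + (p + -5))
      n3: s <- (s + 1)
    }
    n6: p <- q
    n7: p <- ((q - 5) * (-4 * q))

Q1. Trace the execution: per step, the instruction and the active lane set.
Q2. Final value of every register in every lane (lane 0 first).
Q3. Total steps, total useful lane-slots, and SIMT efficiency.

step 0: p <- (max(p, s) - (lane // 2)) {0,1,2,3,4,5,6,7,8,9,10,11,12,13,14,15,16,17,18,19,20,21,22,23,24,25,26,27,28,29,30,31}
step 1: s <- 2                       {0,1,2,3,4,5,6,7,8,9,10,11,12,13,14,15,16,17,18,19,20,21,22,23,24,25,26,27,28,29,30,31}
step 2: eval (s < (2 + (lane // 2))) {0,1,2,3,4,5,6,7,8,9,10,11,12,13,14,15,16,17,18,19,20,21,22,23,24,25,26,27,28,29,30,31}
step 3: q <- (min(11, lane) + (p + -5)) {2,3,4,5,6,7,8,9,10,11,12,13,14,15,16,17,18,19,20,21,22,23,24,25,26,27,28,29,30,31}
step 4: s <- (s + 1)                 {2,3,4,5,6,7,8,9,10,11,12,13,14,15,16,17,18,19,20,21,22,23,24,25,26,27,28,29,30,31}
step 5: eval (s < (2 + (lane // 2))) {2,3,4,5,6,7,8,9,10,11,12,13,14,15,16,17,18,19,20,21,22,23,24,25,26,27,28,29,30,31}
step 6: q <- (min(11, lane) + (p + -5)) {4,5,6,7,8,9,10,11,12,13,14,15,16,17,18,19,20,21,22,23,24,25,26,27,28,29,30,31}
step 7: s <- (s + 1)                 {4,5,6,7,8,9,10,11,12,13,14,15,16,17,18,19,20,21,22,23,24,25,26,27,28,29,30,31}
step 8: eval (s < (2 + (lane // 2))) {4,5,6,7,8,9,10,11,12,13,14,15,16,17,18,19,20,21,22,23,24,25,26,27,28,29,30,31}
step 9: q <- (min(11, lane) + (p + -5)) {6,7,8,9,10,11,12,13,14,15,16,17,18,19,20,21,22,23,24,25,26,27,28,29,30,31}
step 10: s <- (s + 1)                 {6,7,8,9,10,11,12,13,14,15,16,17,18,19,20,21,22,23,24,25,26,27,28,29,30,31}
step 11: eval (s < (2 + (lane // 2))) {6,7,8,9,10,11,12,13,14,15,16,17,18,19,20,21,22,23,24,25,26,27,28,29,30,31}
step 12: q <- (min(11, lane) + (p + -5)) {8,9,10,11,12,13,14,15,16,17,18,19,20,21,22,23,24,25,26,27,28,29,30,31}
step 13: s <- (s + 1)                 {8,9,10,11,12,13,14,15,16,17,18,19,20,21,22,23,24,25,26,27,28,29,30,31}
step 14: eval (s < (2 + (lane // 2))) {8,9,10,11,12,13,14,15,16,17,18,19,20,21,22,23,24,25,26,27,28,29,30,31}
step 15: q <- (min(11, lane) + (p + -5)) {10,11,12,13,14,15,16,17,18,19,20,21,22,23,24,25,26,27,28,29,30,31}
step 16: s <- (s + 1)                 {10,11,12,13,14,15,16,17,18,19,20,21,22,23,24,25,26,27,28,29,30,31}
step 17: eval (s < (2 + (lane // 2))) {10,11,12,13,14,15,16,17,18,19,20,21,22,23,24,25,26,27,28,29,30,31}
step 18: q <- (min(11, lane) + (p + -5)) {12,13,14,15,16,17,18,19,20,21,22,23,24,25,26,27,28,29,30,31}
step 19: s <- (s + 1)                 {12,13,14,15,16,17,18,19,20,21,22,23,24,25,26,27,28,29,30,31}
step 20: eval (s < (2 + (lane // 2))) {12,13,14,15,16,17,18,19,20,21,22,23,24,25,26,27,28,29,30,31}
step 21: q <- (min(11, lane) + (p + -5)) {14,15,16,17,18,19,20,21,22,23,24,25,26,27,28,29,30,31}
step 22: s <- (s + 1)                 {14,15,16,17,18,19,20,21,22,23,24,25,26,27,28,29,30,31}
step 23: eval (s < (2 + (lane // 2))) {14,15,16,17,18,19,20,21,22,23,24,25,26,27,28,29,30,31}
step 24: q <- (min(11, lane) + (p + -5)) {16,17,18,19,20,21,22,23,24,25,26,27,28,29,30,31}
step 25: s <- (s + 1)                 {16,17,18,19,20,21,22,23,24,25,26,27,28,29,30,31}
step 26: eval (s < (2 + (lane // 2))) {16,17,18,19,20,21,22,23,24,25,26,27,28,29,30,31}
step 27: q <- (min(11, lane) + (p + -5)) {18,19,20,21,22,23,24,25,26,27,28,29,30,31}
step 28: s <- (s + 1)                 {18,19,20,21,22,23,24,25,26,27,28,29,30,31}
step 29: eval (s < (2 + (lane // 2))) {18,19,20,21,22,23,24,25,26,27,28,29,30,31}
step 30: q <- (min(11, lane) + (p + -5)) {20,21,22,23,24,25,26,27,28,29,30,31}
step 31: s <- (s + 1)                 {20,21,22,23,24,25,26,27,28,29,30,31}
step 32: eval (s < (2 + (lane // 2))) {20,21,22,23,24,25,26,27,28,29,30,31}
step 33: q <- (min(11, lane) + (p + -5)) {22,23,24,25,26,27,28,29,30,31}
step 34: s <- (s + 1)                 {22,23,24,25,26,27,28,29,30,31}
step 35: eval (s < (2 + (lane // 2))) {22,23,24,25,26,27,28,29,30,31}
step 36: q <- (min(11, lane) + (p + -5)) {24,25,26,27,28,29,30,31}
step 37: s <- (s + 1)                 {24,25,26,27,28,29,30,31}
step 38: eval (s < (2 + (lane // 2))) {24,25,26,27,28,29,30,31}
step 39: q <- (min(11, lane) + (p + -5)) {26,27,28,29,30,31}
step 40: s <- (s + 1)                 {26,27,28,29,30,31}
step 41: eval (s < (2 + (lane // 2))) {26,27,28,29,30,31}
step 42: q <- (min(11, lane) + (p + -5)) {28,29,30,31}
step 43: s <- (s + 1)                 {28,29,30,31}
step 44: eval (s < (2 + (lane // 2))) {28,29,30,31}
step 45: q <- (min(11, lane) + (p + -5)) {30,31}
step 46: s <- (s + 1)                 {30,31}
step 47: eval (s < (2 + (lane // 2))) {30,31}
step 48: p <- q                       {0,1,2,3,4,5,6,7,8,9,10,11,12,13,14,15,16,17,18,19,20,21,22,23,24,25,26,27,28,29,30,31}
step 49: p <- ((q - 5) * (-4 * q))    {0,1,2,3,4,5,6,7,8,9,10,11,12,13,14,15,16,17,18,19,20,21,22,23,24,25,26,27,28,29,30,31}

Answer: 50 steps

q: 2,2,-2,0,1,3,4,6,7,9,10,12,12,13,13,14,14,15,15,16,16,17,17,18,18,19,19,20,20,21,21,22
s: 2,2,3,3,4,4,5,5,6,6,7,7,8,8,9,9,10,10,11,11,12,12,13,13,14,14,15,15,16,16,17,17
p: 24,24,-56,0,16,24,16,-24,-56,-144,-200,-336,-336,-416,-416,-504,-504,-600,-600,-704,-704,-816,-816,-936,-936,-1064,-1064,-1200,-1200,-1344,-1344,-1496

steps = 50; useful = 880; efficiency = 880/1600 = 11/20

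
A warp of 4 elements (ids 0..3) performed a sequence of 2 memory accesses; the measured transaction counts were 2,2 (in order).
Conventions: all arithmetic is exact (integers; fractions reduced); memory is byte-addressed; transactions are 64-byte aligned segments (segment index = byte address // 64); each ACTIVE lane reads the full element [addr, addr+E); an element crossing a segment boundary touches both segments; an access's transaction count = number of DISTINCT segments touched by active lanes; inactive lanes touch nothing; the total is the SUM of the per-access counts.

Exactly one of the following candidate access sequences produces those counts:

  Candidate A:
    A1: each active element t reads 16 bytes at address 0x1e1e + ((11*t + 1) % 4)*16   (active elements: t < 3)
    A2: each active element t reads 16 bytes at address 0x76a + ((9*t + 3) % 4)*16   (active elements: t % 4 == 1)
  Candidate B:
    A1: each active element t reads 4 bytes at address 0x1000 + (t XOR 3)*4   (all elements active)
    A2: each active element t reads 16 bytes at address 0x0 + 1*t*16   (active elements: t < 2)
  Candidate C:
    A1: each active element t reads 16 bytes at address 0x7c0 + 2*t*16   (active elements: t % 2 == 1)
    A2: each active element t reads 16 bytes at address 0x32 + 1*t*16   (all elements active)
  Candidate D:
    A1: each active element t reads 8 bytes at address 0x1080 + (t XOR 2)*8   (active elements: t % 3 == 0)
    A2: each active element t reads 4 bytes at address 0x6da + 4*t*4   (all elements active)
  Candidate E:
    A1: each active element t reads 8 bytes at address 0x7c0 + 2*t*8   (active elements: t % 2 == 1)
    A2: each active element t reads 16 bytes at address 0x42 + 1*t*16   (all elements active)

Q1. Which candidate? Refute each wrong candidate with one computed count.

A: A2 gives 1 transaction, not 2
B: A1 gives 1 transaction, not 2
D: A1 gives 1 transaction, not 2
E: A1 gives 1 transaction, not 2
C: all counts match (2,2)

Answer: C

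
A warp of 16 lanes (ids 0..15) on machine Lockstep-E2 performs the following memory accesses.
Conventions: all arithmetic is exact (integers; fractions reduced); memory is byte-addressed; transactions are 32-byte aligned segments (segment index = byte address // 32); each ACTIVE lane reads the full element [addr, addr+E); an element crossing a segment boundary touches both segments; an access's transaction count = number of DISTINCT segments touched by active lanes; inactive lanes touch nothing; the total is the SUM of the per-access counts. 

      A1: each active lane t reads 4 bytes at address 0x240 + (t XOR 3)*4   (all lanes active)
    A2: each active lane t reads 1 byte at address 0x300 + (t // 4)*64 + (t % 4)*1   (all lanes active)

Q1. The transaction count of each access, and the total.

A1: 2 transactions
A2: 4 transactions

Answer: 2,4; total 6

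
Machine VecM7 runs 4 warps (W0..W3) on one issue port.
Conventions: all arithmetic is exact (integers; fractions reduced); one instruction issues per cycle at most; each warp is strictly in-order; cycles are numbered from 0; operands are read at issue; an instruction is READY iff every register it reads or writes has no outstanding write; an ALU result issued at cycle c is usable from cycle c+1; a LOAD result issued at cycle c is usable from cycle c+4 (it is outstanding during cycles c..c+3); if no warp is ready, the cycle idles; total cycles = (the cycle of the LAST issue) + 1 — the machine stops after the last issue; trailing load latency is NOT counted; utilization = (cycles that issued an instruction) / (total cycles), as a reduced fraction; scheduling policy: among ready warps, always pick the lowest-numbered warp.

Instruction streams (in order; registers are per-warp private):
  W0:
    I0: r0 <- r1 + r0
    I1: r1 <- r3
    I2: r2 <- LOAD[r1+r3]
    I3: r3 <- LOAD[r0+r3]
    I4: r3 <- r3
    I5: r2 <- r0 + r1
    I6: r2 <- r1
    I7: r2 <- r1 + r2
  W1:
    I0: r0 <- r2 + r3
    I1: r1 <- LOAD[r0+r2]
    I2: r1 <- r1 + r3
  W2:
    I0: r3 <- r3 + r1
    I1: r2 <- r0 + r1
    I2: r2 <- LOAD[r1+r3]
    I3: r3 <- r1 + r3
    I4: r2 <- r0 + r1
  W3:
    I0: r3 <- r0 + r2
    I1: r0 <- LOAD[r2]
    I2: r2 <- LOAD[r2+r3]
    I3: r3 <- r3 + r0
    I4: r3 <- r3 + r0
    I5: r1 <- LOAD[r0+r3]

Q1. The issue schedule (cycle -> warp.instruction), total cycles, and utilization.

cycle 0: W0.I0
cycle 1: W0.I1
cycle 2: W0.I2
cycle 3: W0.I3
cycle 4: W1.I0
cycle 5: W1.I1
cycle 6: W2.I0
cycle 7: W0.I4
cycle 8: W0.I5
cycle 9: W0.I6
cycle 10: W0.I7
cycle 11: W1.I2
cycle 12: W2.I1
cycle 13: W2.I2
cycle 14: W2.I3
cycle 15: W3.I0
cycle 16: W3.I1
cycle 17: W2.I4
cycle 18: W3.I2
cycle 19: idle
cycle 20: W3.I3
cycle 21: W3.I4
cycle 22: W3.I5

Answer: 23 cycles, utilization 22/23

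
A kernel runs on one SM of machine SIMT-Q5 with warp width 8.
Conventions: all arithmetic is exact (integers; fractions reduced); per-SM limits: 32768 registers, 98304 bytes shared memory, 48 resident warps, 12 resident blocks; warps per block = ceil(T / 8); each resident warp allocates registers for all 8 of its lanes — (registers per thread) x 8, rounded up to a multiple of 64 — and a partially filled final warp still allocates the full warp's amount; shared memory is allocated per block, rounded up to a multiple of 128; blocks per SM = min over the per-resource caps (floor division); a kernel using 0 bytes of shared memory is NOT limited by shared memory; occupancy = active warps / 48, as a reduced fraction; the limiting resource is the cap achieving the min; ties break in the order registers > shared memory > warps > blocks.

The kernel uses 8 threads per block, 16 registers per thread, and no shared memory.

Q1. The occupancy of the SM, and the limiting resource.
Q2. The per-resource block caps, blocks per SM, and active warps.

Answer: occupancy 1/4, limited by blocks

registers: 256 blocks
shared memory: no limit (kernel uses none)
warps: 48 blocks
blocks: 12 blocks

Answer: 12 blocks, 12 active warps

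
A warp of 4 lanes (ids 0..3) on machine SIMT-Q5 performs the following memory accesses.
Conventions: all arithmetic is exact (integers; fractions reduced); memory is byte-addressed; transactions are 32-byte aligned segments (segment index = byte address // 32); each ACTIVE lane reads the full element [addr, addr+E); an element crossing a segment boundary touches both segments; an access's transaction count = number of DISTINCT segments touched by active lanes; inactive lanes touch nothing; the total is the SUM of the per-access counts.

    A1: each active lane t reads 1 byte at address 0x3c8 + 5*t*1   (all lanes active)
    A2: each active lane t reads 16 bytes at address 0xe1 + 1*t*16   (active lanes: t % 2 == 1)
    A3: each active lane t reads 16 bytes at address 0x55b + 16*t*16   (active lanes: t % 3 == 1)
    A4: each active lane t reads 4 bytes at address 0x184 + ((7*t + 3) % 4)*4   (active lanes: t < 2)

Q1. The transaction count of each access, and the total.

A1: 1 transaction
A2: 3 transactions
A3: 2 transactions
A4: 1 transaction

Answer: 1,3,2,1; total 7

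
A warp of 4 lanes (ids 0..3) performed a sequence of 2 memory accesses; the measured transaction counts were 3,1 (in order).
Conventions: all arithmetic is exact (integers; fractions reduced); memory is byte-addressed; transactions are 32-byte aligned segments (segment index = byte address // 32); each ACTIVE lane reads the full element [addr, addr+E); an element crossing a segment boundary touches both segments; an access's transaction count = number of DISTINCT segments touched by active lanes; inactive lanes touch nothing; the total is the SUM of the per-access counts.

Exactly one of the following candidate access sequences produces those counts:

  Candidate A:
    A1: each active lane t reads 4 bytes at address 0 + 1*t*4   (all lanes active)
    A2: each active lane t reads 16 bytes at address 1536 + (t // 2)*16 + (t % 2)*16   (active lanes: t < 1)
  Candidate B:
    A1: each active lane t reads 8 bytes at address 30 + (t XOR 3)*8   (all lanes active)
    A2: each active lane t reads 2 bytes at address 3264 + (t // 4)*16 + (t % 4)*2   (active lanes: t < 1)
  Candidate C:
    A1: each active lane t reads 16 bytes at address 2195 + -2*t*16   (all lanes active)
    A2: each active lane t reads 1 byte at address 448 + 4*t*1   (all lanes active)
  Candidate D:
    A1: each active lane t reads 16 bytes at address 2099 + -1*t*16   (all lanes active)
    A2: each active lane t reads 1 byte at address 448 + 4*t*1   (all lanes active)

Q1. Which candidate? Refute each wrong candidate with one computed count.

A: A1 gives 1 transaction, not 3
B: A1 gives 2 transactions, not 3
C: A1 gives 5 transactions, not 3
D: all counts match (3,1)

Answer: D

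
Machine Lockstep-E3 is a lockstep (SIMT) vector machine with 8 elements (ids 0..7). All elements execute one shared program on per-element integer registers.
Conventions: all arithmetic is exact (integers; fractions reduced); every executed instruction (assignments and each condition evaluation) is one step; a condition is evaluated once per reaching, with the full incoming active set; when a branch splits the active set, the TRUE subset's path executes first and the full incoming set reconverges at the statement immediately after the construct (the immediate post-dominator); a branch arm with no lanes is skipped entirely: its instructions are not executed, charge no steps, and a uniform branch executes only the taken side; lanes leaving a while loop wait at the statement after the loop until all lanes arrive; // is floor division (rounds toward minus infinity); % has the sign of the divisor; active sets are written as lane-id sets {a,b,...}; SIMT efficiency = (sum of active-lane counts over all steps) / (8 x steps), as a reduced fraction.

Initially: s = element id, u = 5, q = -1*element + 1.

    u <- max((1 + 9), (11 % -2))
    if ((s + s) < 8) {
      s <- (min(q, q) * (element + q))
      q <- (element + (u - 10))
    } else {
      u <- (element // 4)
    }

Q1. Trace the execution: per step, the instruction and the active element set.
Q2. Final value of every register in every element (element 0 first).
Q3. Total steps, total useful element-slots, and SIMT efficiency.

step 0: u <- max((1 + 9), (11 % -2)) {0,1,2,3,4,5,6,7}
step 1: eval ((s + s) < 8)           {0,1,2,3,4,5,6,7}
step 2: s <- (min(q, q) * (element + q)) {0,1,2,3}
step 3: q <- (element + (u - 10))    {0,1,2,3}
step 4: u <- (element // 4)          {4,5,6,7}

Answer: 5 steps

s: 1,0,-1,-2,4,5,6,7
u: 10,10,10,10,1,1,1,1
q: 0,1,2,3,-3,-4,-5,-6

steps = 5; useful = 28; efficiency = 28/40 = 7/10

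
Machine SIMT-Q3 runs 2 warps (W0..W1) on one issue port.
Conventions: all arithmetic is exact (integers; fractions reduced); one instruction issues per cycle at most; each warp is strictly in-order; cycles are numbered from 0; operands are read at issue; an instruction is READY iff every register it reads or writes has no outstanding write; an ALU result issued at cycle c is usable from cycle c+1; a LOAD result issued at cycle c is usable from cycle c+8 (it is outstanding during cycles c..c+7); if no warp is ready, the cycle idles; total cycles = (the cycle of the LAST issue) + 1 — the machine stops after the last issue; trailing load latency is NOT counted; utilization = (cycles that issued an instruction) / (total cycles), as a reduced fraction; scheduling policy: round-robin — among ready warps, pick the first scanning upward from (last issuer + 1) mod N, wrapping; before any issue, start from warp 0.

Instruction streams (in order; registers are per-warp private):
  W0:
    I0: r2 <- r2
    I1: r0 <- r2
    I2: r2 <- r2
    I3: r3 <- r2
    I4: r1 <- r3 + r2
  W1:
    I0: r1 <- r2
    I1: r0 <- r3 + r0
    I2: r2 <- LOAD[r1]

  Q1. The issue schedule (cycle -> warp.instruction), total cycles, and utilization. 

cycle 0: W0.I0
cycle 1: W1.I0
cycle 2: W0.I1
cycle 3: W1.I1
cycle 4: W0.I2
cycle 5: W1.I2
cycle 6: W0.I3
cycle 7: W0.I4

Answer: 8 cycles, utilization 1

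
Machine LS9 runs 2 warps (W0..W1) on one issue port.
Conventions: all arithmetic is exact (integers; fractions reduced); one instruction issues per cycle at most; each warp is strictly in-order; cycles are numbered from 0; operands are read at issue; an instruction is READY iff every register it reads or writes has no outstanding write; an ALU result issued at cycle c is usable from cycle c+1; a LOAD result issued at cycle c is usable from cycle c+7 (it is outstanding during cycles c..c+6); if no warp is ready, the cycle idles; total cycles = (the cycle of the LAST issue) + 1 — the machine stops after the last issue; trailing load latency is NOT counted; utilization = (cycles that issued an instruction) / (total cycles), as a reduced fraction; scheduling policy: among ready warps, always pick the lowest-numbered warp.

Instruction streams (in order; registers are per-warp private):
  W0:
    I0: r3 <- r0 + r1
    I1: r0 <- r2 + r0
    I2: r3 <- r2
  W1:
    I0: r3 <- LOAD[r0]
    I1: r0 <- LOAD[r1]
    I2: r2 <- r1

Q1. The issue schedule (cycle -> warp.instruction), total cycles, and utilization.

cycle 0: W0.I0
cycle 1: W0.I1
cycle 2: W0.I2
cycle 3: W1.I0
cycle 4: W1.I1
cycle 5: W1.I2

Answer: 6 cycles, utilization 1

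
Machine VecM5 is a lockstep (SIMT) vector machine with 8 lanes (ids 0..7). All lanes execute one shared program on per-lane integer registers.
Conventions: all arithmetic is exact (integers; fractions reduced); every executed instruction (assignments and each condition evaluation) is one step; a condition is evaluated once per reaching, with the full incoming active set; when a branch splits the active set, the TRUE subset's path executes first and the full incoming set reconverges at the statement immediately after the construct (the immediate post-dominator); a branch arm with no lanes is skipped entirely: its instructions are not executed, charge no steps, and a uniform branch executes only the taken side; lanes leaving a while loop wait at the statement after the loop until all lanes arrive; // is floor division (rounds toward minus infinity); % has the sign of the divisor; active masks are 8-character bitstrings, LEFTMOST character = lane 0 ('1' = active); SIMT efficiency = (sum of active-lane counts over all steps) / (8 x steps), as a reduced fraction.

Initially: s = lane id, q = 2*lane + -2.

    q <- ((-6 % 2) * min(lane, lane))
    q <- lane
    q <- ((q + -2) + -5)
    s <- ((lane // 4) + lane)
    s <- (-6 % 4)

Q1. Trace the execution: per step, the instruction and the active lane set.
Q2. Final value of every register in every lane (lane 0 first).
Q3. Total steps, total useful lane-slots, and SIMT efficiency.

step 0: q <- ((-6 % 2) * min(lane, lane)) 11111111
step 1: q <- lane                    11111111
step 2: q <- ((q + -2) + -5)         11111111
step 3: s <- ((lane // 4) + lane)    11111111
step 4: s <- (-6 % 4)                11111111

Answer: 5 steps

s: 2,2,2,2,2,2,2,2
q: -7,-6,-5,-4,-3,-2,-1,0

steps = 5; useful = 40; efficiency = 40/40 = 1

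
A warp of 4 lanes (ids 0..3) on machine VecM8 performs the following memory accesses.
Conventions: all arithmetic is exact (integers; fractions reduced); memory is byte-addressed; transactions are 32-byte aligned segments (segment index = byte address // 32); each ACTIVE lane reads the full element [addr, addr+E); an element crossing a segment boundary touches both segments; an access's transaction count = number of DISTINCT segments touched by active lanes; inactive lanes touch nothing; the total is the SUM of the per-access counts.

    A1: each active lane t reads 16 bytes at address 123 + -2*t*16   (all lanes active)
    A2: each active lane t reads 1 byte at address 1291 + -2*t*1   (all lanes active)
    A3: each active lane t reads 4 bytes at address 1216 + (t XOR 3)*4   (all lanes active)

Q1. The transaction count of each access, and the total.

A1: 5 transactions
A2: 1 transaction
A3: 1 transaction

Answer: 5,1,1; total 7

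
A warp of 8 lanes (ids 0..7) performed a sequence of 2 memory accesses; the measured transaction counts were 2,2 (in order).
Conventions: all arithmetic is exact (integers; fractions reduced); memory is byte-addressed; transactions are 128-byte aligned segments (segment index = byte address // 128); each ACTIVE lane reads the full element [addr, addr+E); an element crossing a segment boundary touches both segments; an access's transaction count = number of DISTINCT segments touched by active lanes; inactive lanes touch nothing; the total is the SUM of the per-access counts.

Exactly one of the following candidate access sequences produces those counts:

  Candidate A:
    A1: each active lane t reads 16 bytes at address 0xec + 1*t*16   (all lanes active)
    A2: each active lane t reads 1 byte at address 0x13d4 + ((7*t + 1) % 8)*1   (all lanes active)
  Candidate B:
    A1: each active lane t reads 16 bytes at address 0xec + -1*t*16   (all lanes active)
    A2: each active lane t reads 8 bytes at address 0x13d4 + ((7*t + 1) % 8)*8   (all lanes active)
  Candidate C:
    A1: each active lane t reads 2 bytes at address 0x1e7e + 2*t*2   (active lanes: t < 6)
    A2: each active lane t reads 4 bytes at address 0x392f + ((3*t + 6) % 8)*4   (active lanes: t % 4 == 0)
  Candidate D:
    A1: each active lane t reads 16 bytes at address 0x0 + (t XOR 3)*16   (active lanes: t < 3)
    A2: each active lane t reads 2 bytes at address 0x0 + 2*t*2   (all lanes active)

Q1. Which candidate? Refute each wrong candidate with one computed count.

A: A2 gives 1 transaction, not 2
C: A2 gives 1 transaction, not 2
D: A1 gives 1 transaction, not 2
B: all counts match (2,2)

Answer: B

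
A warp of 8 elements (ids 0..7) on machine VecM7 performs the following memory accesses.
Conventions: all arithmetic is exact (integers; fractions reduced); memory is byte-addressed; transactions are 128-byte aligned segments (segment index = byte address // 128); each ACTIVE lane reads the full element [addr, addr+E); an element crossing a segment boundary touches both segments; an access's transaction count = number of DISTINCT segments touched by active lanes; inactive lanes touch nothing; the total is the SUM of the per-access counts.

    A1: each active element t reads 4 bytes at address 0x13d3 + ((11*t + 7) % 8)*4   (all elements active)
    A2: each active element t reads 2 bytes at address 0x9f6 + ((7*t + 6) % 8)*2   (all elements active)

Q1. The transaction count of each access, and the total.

A1: 1 transaction
A2: 2 transactions

Answer: 1,2; total 3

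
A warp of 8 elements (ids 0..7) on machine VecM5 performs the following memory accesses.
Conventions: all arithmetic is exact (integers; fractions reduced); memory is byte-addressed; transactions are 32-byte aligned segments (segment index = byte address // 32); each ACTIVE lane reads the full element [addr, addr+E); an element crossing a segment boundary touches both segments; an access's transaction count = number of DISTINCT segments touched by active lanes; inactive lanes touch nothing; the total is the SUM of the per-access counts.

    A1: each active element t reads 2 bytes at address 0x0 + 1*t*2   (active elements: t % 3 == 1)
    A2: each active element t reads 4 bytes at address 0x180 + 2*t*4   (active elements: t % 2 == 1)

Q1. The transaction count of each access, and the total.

A1: 1 transaction
A2: 2 transactions

Answer: 1,2; total 3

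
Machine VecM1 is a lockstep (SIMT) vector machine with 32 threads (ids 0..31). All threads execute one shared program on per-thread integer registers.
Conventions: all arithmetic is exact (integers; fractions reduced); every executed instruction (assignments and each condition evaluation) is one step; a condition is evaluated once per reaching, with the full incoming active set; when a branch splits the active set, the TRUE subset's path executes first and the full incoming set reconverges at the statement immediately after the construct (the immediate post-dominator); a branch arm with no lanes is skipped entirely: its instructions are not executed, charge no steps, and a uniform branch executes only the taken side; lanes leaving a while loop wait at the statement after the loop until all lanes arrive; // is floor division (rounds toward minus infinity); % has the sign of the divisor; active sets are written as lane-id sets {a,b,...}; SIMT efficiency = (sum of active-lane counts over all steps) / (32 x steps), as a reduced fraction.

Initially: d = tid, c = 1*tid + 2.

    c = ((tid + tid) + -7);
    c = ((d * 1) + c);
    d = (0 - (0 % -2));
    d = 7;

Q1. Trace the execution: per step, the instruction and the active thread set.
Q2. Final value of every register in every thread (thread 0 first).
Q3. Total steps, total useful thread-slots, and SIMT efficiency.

step 0: c <- ((tid + tid) + -7)      {0,1,2,3,4,5,6,7,8,9,10,11,12,13,14,15,16,17,18,19,20,21,22,23,24,25,26,27,28,29,30,31}
step 1: c <- ((d * 1) + c)           {0,1,2,3,4,5,6,7,8,9,10,11,12,13,14,15,16,17,18,19,20,21,22,23,24,25,26,27,28,29,30,31}
step 2: d <- (0 - (0 % -2))          {0,1,2,3,4,5,6,7,8,9,10,11,12,13,14,15,16,17,18,19,20,21,22,23,24,25,26,27,28,29,30,31}
step 3: d <- 7                       {0,1,2,3,4,5,6,7,8,9,10,11,12,13,14,15,16,17,18,19,20,21,22,23,24,25,26,27,28,29,30,31}

Answer: 4 steps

d: 7,7,7,7,7,7,7,7,7,7,7,7,7,7,7,7,7,7,7,7,7,7,7,7,7,7,7,7,7,7,7,7
c: -7,-4,-1,2,5,8,11,14,17,20,23,26,29,32,35,38,41,44,47,50,53,56,59,62,65,68,71,74,77,80,83,86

steps = 4; useful = 128; efficiency = 128/128 = 1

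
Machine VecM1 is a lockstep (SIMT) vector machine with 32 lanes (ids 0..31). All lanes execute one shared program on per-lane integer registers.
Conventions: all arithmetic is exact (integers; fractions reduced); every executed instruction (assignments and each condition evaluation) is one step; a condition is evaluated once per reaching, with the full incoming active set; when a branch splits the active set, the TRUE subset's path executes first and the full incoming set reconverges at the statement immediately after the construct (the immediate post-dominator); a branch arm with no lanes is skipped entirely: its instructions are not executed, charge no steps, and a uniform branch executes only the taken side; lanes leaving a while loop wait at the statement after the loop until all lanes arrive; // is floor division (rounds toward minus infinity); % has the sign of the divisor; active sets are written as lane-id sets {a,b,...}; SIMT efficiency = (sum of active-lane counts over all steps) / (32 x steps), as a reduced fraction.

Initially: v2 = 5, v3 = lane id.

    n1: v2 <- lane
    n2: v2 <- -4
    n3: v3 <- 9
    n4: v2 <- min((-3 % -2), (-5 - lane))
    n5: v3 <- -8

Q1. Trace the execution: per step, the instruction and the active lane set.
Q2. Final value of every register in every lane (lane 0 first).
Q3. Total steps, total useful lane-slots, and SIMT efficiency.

step 0: v2 <- lane                   {0,1,2,3,4,5,6,7,8,9,10,11,12,13,14,15,16,17,18,19,20,21,22,23,24,25,26,27,28,29,30,31}
step 1: v2 <- -4                     {0,1,2,3,4,5,6,7,8,9,10,11,12,13,14,15,16,17,18,19,20,21,22,23,24,25,26,27,28,29,30,31}
step 2: v3 <- 9                      {0,1,2,3,4,5,6,7,8,9,10,11,12,13,14,15,16,17,18,19,20,21,22,23,24,25,26,27,28,29,30,31}
step 3: v2 <- min((-3 % -2), (-5 - lane)) {0,1,2,3,4,5,6,7,8,9,10,11,12,13,14,15,16,17,18,19,20,21,22,23,24,25,26,27,28,29,30,31}
step 4: v3 <- -8                     {0,1,2,3,4,5,6,7,8,9,10,11,12,13,14,15,16,17,18,19,20,21,22,23,24,25,26,27,28,29,30,31}

Answer: 5 steps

v2: -5,-6,-7,-8,-9,-10,-11,-12,-13,-14,-15,-16,-17,-18,-19,-20,-21,-22,-23,-24,-25,-26,-27,-28,-29,-30,-31,-32,-33,-34,-35,-36
v3: -8,-8,-8,-8,-8,-8,-8,-8,-8,-8,-8,-8,-8,-8,-8,-8,-8,-8,-8,-8,-8,-8,-8,-8,-8,-8,-8,-8,-8,-8,-8,-8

steps = 5; useful = 160; efficiency = 160/160 = 1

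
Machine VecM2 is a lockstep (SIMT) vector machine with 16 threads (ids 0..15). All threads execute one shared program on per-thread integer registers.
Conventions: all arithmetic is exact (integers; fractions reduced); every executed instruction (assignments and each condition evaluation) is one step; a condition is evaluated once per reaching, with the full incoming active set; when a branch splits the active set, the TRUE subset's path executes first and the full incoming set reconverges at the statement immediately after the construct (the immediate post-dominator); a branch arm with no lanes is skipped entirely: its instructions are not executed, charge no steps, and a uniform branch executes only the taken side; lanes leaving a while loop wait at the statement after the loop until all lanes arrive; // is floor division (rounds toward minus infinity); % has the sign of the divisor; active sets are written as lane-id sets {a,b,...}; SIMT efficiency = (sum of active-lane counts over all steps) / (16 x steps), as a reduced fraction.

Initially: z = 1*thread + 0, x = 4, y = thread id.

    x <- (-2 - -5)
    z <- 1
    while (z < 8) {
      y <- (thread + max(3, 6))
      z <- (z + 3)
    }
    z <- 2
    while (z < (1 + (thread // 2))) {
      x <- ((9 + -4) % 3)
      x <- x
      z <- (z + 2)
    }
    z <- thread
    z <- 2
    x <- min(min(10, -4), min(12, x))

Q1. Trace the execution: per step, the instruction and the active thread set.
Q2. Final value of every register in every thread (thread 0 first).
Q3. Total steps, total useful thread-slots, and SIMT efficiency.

step 0: x <- (-2 - -5)               {0,1,2,3,4,5,6,7,8,9,10,11,12,13,14,15}
step 1: z <- 1                       {0,1,2,3,4,5,6,7,8,9,10,11,12,13,14,15}
step 2: eval (z < 8)                 {0,1,2,3,4,5,6,7,8,9,10,11,12,13,14,15}
step 3: y <- (thread + max(3, 6))    {0,1,2,3,4,5,6,7,8,9,10,11,12,13,14,15}
step 4: z <- (z + 3)                 {0,1,2,3,4,5,6,7,8,9,10,11,12,13,14,15}
step 5: eval (z < 8)                 {0,1,2,3,4,5,6,7,8,9,10,11,12,13,14,15}
step 6: y <- (thread + max(3, 6))    {0,1,2,3,4,5,6,7,8,9,10,11,12,13,14,15}
step 7: z <- (z + 3)                 {0,1,2,3,4,5,6,7,8,9,10,11,12,13,14,15}
step 8: eval (z < 8)                 {0,1,2,3,4,5,6,7,8,9,10,11,12,13,14,15}
step 9: y <- (thread + max(3, 6))    {0,1,2,3,4,5,6,7,8,9,10,11,12,13,14,15}
step 10: z <- (z + 3)                 {0,1,2,3,4,5,6,7,8,9,10,11,12,13,14,15}
step 11: eval (z < 8)                 {0,1,2,3,4,5,6,7,8,9,10,11,12,13,14,15}
step 12: z <- 2                       {0,1,2,3,4,5,6,7,8,9,10,11,12,13,14,15}
step 13: eval (z < (1 + (thread // 2))) {0,1,2,3,4,5,6,7,8,9,10,11,12,13,14,15}
step 14: x <- ((9 + -4) % 3)          {4,5,6,7,8,9,10,11,12,13,14,15}
step 15: x <- x                       {4,5,6,7,8,9,10,11,12,13,14,15}
step 16: z <- (z + 2)                 {4,5,6,7,8,9,10,11,12,13,14,15}
step 17: eval (z < (1 + (thread // 2))) {4,5,6,7,8,9,10,11,12,13,14,15}
step 18: x <- ((9 + -4) % 3)          {8,9,10,11,12,13,14,15}
step 19: x <- x                       {8,9,10,11,12,13,14,15}
step 20: z <- (z + 2)                 {8,9,10,11,12,13,14,15}
step 21: eval (z < (1 + (thread // 2))) {8,9,10,11,12,13,14,15}
step 22: x <- ((9 + -4) % 3)          {12,13,14,15}
step 23: x <- x                       {12,13,14,15}
step 24: z <- (z + 2)                 {12,13,14,15}
step 25: eval (z < (1 + (thread // 2))) {12,13,14,15}
step 26: z <- thread                  {0,1,2,3,4,5,6,7,8,9,10,11,12,13,14,15}
step 27: z <- 2                       {0,1,2,3,4,5,6,7,8,9,10,11,12,13,14,15}
step 28: x <- min(min(10, -4), min(12, x)) {0,1,2,3,4,5,6,7,8,9,10,11,12,13,14,15}

Answer: 29 steps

z: 2,2,2,2,2,2,2,2,2,2,2,2,2,2,2,2
x: -4,-4,-4,-4,-4,-4,-4,-4,-4,-4,-4,-4,-4,-4,-4,-4
y: 6,7,8,9,10,11,12,13,14,15,16,17,18,19,20,21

steps = 29; useful = 368; efficiency = 368/464 = 23/29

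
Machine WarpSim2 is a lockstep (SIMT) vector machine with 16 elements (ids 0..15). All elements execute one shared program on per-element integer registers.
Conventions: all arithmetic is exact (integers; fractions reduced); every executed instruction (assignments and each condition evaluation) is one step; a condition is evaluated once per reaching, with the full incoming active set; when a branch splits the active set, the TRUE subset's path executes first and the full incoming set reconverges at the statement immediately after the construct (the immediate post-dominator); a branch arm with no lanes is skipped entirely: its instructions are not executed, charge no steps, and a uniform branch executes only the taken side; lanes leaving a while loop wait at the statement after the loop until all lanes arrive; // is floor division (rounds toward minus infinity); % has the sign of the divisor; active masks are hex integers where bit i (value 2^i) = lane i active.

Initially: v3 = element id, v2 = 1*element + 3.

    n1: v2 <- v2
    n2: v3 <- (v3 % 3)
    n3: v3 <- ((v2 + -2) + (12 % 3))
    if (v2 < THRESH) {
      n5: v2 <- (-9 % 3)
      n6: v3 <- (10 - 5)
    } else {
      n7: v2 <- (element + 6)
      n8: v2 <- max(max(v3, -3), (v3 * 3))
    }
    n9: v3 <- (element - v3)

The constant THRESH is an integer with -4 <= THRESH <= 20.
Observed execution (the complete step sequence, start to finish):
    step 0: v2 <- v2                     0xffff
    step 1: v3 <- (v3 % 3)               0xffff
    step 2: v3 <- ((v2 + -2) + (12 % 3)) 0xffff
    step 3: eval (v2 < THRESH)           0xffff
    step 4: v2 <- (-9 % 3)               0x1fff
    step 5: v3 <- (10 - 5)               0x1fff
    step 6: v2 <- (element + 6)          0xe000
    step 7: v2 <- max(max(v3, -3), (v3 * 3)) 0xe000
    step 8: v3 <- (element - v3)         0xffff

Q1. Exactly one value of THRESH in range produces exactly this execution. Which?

Answer: THRESH = 16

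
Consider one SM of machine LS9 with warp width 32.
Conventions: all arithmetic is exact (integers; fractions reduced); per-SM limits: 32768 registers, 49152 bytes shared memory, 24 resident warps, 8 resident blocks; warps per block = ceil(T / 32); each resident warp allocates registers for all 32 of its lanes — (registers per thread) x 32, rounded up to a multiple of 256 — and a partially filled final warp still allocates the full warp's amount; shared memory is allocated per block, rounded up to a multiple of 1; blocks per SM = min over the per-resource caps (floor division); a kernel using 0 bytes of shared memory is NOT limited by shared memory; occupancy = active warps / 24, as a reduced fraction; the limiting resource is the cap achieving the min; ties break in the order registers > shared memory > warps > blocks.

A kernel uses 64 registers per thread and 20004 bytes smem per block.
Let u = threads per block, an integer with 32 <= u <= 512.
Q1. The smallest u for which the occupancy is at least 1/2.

Answer: u = 161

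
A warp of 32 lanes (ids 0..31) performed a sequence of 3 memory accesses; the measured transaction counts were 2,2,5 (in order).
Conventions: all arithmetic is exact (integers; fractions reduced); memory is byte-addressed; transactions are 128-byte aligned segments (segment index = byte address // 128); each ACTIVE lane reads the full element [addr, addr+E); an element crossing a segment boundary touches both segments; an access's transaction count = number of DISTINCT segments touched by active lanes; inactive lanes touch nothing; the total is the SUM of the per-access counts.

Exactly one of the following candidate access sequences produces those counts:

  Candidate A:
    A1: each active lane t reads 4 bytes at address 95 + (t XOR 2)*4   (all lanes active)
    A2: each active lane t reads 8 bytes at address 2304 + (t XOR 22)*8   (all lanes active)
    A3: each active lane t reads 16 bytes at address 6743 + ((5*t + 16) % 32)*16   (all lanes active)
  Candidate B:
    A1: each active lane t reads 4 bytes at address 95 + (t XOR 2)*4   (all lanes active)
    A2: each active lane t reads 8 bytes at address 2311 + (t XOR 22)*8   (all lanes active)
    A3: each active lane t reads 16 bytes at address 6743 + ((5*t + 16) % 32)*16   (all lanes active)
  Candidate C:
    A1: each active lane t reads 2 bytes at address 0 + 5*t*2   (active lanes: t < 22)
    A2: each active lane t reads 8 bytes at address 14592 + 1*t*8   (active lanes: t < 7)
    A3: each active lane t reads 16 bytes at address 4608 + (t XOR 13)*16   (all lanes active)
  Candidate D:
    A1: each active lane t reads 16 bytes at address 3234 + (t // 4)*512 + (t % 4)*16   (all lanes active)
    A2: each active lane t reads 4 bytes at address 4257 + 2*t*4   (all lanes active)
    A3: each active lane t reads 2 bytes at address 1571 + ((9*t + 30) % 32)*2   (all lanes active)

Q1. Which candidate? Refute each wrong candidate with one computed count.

B: A2 gives 3 transactions, not 2
C: A2 gives 1 transaction, not 2
D: A1 gives 8 transactions, not 2
A: all counts match (2,2,5)

Answer: A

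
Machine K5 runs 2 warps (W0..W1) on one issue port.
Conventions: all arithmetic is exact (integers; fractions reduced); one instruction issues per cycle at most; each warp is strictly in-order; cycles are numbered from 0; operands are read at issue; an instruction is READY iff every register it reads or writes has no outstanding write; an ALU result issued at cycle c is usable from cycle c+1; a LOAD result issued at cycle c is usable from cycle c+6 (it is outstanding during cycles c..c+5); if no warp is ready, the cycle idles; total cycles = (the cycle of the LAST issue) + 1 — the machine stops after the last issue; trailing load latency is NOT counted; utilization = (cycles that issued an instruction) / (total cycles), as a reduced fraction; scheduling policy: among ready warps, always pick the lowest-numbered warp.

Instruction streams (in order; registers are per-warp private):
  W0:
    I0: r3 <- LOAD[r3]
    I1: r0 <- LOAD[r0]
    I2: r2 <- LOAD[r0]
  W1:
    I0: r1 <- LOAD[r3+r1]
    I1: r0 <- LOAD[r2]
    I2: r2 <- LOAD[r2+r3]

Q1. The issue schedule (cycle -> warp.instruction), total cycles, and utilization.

cycle 0: W0.I0
cycle 1: W0.I1
cycle 2: W1.I0
cycle 3: W1.I1
cycle 4: W1.I2
cycle 5: idle
cycle 6: idle
cycle 7: W0.I2

Answer: 8 cycles, utilization 3/4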